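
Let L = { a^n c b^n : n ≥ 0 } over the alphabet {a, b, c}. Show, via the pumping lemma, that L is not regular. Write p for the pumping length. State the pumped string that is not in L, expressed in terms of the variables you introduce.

Assume L is regular. Let p be the pumping length given by the pumping lemma.
Take w = a^p c b^p ∈ L with |w| = 2p+1 ≥ p.
Write w = xyz as guaranteed by the lemma, with |xy| ≤ p and y is nonempty.
The first p characters of w are a's, so xy (and hence y) consists only of a's. Write y = a^k, 1 ≤ k ≤ p.
Pump with i = 2: xy^2z = a^{p+k} c b^p, which would require p+k = p. But k ≥ 1, so xy^2z ∉ L.
Contradiction. Therefore L is not regular.

a^{p+k} c b^p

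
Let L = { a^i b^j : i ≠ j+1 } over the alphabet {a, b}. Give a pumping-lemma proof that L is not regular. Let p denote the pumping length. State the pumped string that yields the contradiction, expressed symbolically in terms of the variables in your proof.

a^{p+p!} b^{p+p!-1}

Toward a contradiction, assume L is regular with pumping length p.
Choose w = a^p b^{p+p!-1}. Since p ≠ (p+p!-1)+1 = p+p!, w ∈ L; and |w| ≥ p.
Write w = xyz as guaranteed by the lemma, with |xy| ≤ p and |y| ≥ 1.
Because |xy| ≤ p and w begins with p copies of a, we have y = a^k with 1 ≤ k ≤ p.
Since 1 ≤ k ≤ p, k divides p!; set t = 1 + p!/k. Then xy^t z has p + (p!/k)·k = p + p! copies of a. Now the a-count is p+p! and (b-count)+1 = (p+p!-1)+1 = p+p!, so i ≠ j+1 fails. So xy^t z = a^{p+p!} b^{p+p!-1} ∉ L.
This contradicts the pumping lemma, so L is not regular.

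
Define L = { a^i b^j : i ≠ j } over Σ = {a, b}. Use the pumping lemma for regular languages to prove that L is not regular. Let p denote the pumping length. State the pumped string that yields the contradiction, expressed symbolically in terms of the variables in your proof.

Assume L is regular. Let p be the pumping length given by the pumping lemma.
Choose w = a^p b^{p+p!}. Since p ≠ p+p!, w ∈ L; and |w| ≥ p.
By the pumping lemma, w = xyz with |xy| ≤ p and y is nonempty.
Since the first p symbols of w are all a's and |xy| ≤ p, y lies entirely in the leading a-block: y = a^k for some k with 1 ≤ k ≤ p.
Since 1 ≤ k ≤ p, k divides p!; set t = 1 + p!/k. Then xy^t z has p + (p!/k)·k = p + p! copies of a. Now the a-count equals the b-count, so i ≠ j fails. So xy^t z = a^{p+p!} b^{p+p!} ∉ L.
This is a contradiction; hence L is not regular.

a^{p+p!} b^{p+p!}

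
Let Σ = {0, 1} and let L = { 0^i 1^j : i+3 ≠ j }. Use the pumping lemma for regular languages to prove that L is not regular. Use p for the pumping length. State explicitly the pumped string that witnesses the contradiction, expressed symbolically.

Assume L is regular. Let p be the pumping length given by the pumping lemma.
Choose w = 0^p 1^{p+p!+3}. Since p ≠ (p+p!+3)-3 = p+p!, w ∈ L; and |w| ≥ p.
Write w = xyz as guaranteed by the lemma, with |xy| ≤ p and y is nonempty.
Since the first p symbols of w are all 0's and |xy| ≤ p, y lies entirely in the leading 0-block: y = 0^k for some k with 1 ≤ k ≤ p.
Since 1 ≤ k ≤ p, k divides p!; set t = 1 + p!/k. Then xy^t z has p + (p!/k)·k = p + p! copies of 0. Now the 0-count is p+p! and (1-count)-3 = (p+p!+3)-3 = p+p!, so i+3 ≠ j fails. So xy^t z = 0^{p+p!} 1^{p+p!+3} ∉ L.
This is a contradiction; hence L is not regular.

0^{p+p!} 1^{p+p!+3}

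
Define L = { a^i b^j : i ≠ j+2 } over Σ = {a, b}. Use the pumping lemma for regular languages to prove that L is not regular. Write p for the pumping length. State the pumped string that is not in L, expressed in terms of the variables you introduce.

a^{p+p!} b^{p+p!-2}

Assume L is regular; let p be its pumping constant.
Choose w = a^p b^{p+p!-2}. Since p ≠ (p+p!-2)+2 = p+p!, w ∈ L; and |w| ≥ p.
By the pumping lemma, w = xyz with |xy| ≤ p and |y| ≥ 1.
Since the first p symbols of w are all a's and |xy| ≤ p, y lies entirely in the leading a-block: y = a^k for some k with 1 ≤ k ≤ p.
Since 1 ≤ k ≤ p, k divides p!; set t = 1 + p!/k. Then xy^t z has p + (p!/k)·k = p + p! copies of a. Now the a-count is p+p! and (b-count)+2 = (p+p!-2)+2 = p+p!, so i ≠ j+2 fails. So xy^t z = a^{p+p!} b^{p+p!-2} ∉ L.
This contradicts the pumping lemma, so L is not regular.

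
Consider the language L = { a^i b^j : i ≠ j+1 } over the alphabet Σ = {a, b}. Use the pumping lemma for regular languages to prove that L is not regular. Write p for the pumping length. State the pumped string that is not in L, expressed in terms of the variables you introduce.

Assume L is regular. Let p be the pumping length given by the pumping lemma.
Choose w = a^p b^{p+p!-1}. Since p ≠ (p+p!-1)+1 = p+p!, w ∈ L; and |w| ≥ p.
Write w = xyz as guaranteed by the lemma, with |xy| ≤ p and y is nonempty.
Since the first p symbols of w are all a's and |xy| ≤ p, y lies entirely in the leading a-block: y = a^k for some k with 1 ≤ k ≤ p.
Since 1 ≤ k ≤ p, k divides p!; set t = 1 + p!/k. Then xy^t z has p + (p!/k)·k = p + p! copies of a. Now the a-count is p+p! and (b-count)+1 = (p+p!-1)+1 = p+p!, so i ≠ j+1 fails. So xy^t z = a^{p+p!} b^{p+p!-1} ∉ L.
Contradiction. Therefore L is not regular.

a^{p+p!} b^{p+p!-1}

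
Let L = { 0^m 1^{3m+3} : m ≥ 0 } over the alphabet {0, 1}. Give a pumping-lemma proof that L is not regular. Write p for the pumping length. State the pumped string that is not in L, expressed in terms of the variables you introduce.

0^{p+k} 1^{3p+3}

Toward a contradiction, assume L is regular with pumping length p.
Take w = 0^p 1^{3p+3}. Then w ∈ L and |w| = 4p+3 ≥ p.
The pumping lemma gives a decomposition w = xyz where |xy| ≤ p and y is nonempty.
Because |xy| ≤ p and w begins with p copies of 0, we have y = 0^k with 1 ≤ k ≤ p.
Pump with i = 2: xy^2z = 0^{p+k} 1^{3p+3}. For this to lie in L we would need 3p+3 = 3(p+k)+3, which forces k = 0. But k ≥ 1, so xy^2z ∉ L.
This is a contradiction; hence L is not regular.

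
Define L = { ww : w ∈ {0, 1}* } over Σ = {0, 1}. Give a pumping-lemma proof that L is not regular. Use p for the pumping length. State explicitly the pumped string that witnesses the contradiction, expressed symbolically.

Assume L is regular. Let p be the pumping length given by the pumping lemma.
Take w = 0^p 1^p 0^p 1^p = uu where u = 0^p1^p; then w ∈ L and |w| = 4p ≥ p.
By the pumping lemma, w = xyz with |xy| ≤ p and y is nonempty.
Since the first p symbols of w are all 0's and |xy| ≤ p, y lies entirely in the leading 0-block: y = 0^k for some k with 1 ≤ k ≤ p.
Pump with i = 2: xy^2z = 0^{p+k} 1^p 0^p 1^p, of length 4p+k. Suppose this equals vv. The string starts with 0 and ends with 1, so v does too; thus the boundary between the two copies of v is a 1→0 transition. There is exactly one such transition, at position 2p+k, so |v| = 2p+k and |vv| = 4p+2k ≠ 4p+k since k ≥ 1. So xy^2z ∉ L.
Contradiction. Therefore L is not regular.

0^{p+k} 1^p 0^p 1^p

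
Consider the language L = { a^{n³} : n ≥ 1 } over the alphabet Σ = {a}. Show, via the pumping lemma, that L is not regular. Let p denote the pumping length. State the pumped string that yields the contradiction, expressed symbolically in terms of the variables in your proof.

Assume L is regular; let p be its pumping constant.
Take w = a^{p³} ∈ L with |w| = p³ ≥ p.
The pumping lemma gives a decomposition w = xyz where |xy| ≤ p and |y| > 0.
Then y = a^k for some k with 1 ≤ k ≤ p.
Pump with i = 2: xy^2z = a^{p³+k}. Since 1 ≤ k ≤ p, p³ < p³+k ≤ p³+p < p³+3p²+3p+1 = (p+1)³, so p³+k is not a perfect cube. So xy^2z ∉ L.
This is a contradiction; hence L is not regular.

a^{p³+k}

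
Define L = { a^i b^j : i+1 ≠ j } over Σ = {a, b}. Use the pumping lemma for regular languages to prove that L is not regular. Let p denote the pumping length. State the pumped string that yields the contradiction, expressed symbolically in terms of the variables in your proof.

a^{p+p!} b^{p+p!+1}

Assume L is regular; let p be its pumping constant.
Choose w = a^p b^{p+p!+1}. Since p ≠ (p+p!+1)-1 = p+p!, w ∈ L; and |w| ≥ p.
The pumping lemma gives a decomposition w = xyz where |xy| ≤ p and y is nonempty.
The first p characters of w are a's, so xy (and hence y) consists only of a's. Write y = a^k, 1 ≤ k ≤ p.
Since 1 ≤ k ≤ p, k divides p!; set t = 1 + p!/k. Then xy^t z has p + (p!/k)·k = p + p! copies of a. Now the a-count is p+p! and (b-count)-1 = (p+p!+1)-1 = p+p!, so i+1 ≠ j fails. So xy^t z = a^{p+p!} b^{p+p!+1} ∉ L.
This contradicts the pumping lemma, so L is not regular.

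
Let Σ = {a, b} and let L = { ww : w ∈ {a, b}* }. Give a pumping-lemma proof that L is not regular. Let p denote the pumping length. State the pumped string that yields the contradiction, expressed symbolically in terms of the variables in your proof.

a^{p+k} b^p a^p b^p

Suppose for contradiction that L is regular, and let p be the pumping length.
Take w = a^p b^p a^p b^p = uu where u = a^pb^p; then w ∈ L and |w| = 4p ≥ p.
The pumping lemma gives a decomposition w = xyz where |xy| ≤ p and y is nonempty.
Since the first p symbols of w are all a's and |xy| ≤ p, y lies entirely in the leading a-block: y = a^k for some k with 1 ≤ k ≤ p.
Pump with i = 2: xy^2z = a^{p+k} b^p a^p b^p, of length 4p+k. Suppose this equals vv. The string starts with a and ends with b, so v does too; thus the boundary between the two copies of v is a b→a transition. There is exactly one such transition, at position 2p+k, so |v| = 2p+k and |vv| = 4p+2k ≠ 4p+k since k ≥ 1. So xy^2z ∉ L.
Contradiction. Therefore L is not regular.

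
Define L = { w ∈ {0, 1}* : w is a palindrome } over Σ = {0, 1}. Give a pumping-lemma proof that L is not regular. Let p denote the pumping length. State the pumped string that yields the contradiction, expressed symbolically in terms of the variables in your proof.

Assume L is regular; let p be its pumping constant.
Take w = 0^p 1 0^p, a palindrome of length 2p+1 ≥ p.
By the pumping lemma, w = xyz with |xy| ≤ p and |y| > 0.
The first p characters of w are 0's, so xy (and hence y) consists only of 0's. Write y = 0^k, 1 ≤ k ≤ p.
Pump with i = 2: xy^2z = 0^{p+k} 1 0^p. Its reverse is 0^p 1 0^{p+k}, which differs from xy^2z since k ≥ 1. So xy^2z is not a palindrome and xy^2z ∉ L.
This contradicts the pumping lemma, so L is not regular.

0^{p+k} 1 0^p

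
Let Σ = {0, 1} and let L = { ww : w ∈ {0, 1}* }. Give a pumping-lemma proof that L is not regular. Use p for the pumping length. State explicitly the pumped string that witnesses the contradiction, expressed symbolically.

Assume L is regular. Let p be the pumping length given by the pumping lemma.
Take w = 0^p 1^p 0^p 1^p = uu where u = 0^p1^p; then w ∈ L and |w| = 4p ≥ p.
Write w = xyz as guaranteed by the lemma, with |xy| ≤ p and y is nonempty.
Because |xy| ≤ p and w begins with p copies of 0, we have y = 0^k with 1 ≤ k ≤ p.
Pump with i = 2: xy^2z = 0^{p+k} 1^p 0^p 1^p, of length 4p+k. Suppose this equals vv. The string starts with 0 and ends with 1, so v does too; thus the boundary between the two copies of v is a 1→0 transition. There is exactly one such transition, at position 2p+k, so |v| = 2p+k and |vv| = 4p+2k ≠ 4p+k since k ≥ 1. So xy^2z ∉ L.
This contradicts the pumping lemma, so L is not regular.

0^{p+k} 1^p 0^p 1^p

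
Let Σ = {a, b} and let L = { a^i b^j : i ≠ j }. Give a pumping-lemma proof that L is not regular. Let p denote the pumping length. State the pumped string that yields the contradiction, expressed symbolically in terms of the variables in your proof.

Assume L is regular; let p be its pumping constant.
Choose w = a^p b^{p+p!}. Since p ≠ p+p!, w ∈ L; and |w| ≥ p.
The pumping lemma gives a decomposition w = xyz where |xy| ≤ p and y is nonempty.
Since the first p symbols of w are all a's and |xy| ≤ p, y lies entirely in the leading a-block: y = a^k for some k with 1 ≤ k ≤ p.
Since 1 ≤ k ≤ p, k divides p!; set t = 1 + p!/k. Then xy^t z has p + (p!/k)·k = p + p! copies of a. Now the a-count equals the b-count, so i ≠ j fails. So xy^t z = a^{p+p!} b^{p+p!} ∉ L.
This contradicts the pumping lemma, so L is not regular.

a^{p+p!} b^{p+p!}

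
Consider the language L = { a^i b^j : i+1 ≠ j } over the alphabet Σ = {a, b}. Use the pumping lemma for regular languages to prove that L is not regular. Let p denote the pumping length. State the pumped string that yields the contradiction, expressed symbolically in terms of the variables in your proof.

a^{p+p!} b^{p+p!+1}

Assume L is regular; let p be its pumping constant.
Choose w = a^p b^{p+p!+1}. Since p ≠ (p+p!+1)-1 = p+p!, w ∈ L; and |w| ≥ p.
The pumping lemma gives a decomposition w = xyz where |xy| ≤ p and |y| > 0.
The first p characters of w are a's, so xy (and hence y) consists only of a's. Write y = a^k, 1 ≤ k ≤ p.
Since 1 ≤ k ≤ p, k divides p!; set t = 1 + p!/k. Then xy^t z has p + (p!/k)·k = p + p! copies of a. Now the a-count is p+p! and (b-count)-1 = (p+p!+1)-1 = p+p!, so i+1 ≠ j fails. So xy^t z = a^{p+p!} b^{p+p!+1} ∉ L.
This is a contradiction; hence L is not regular.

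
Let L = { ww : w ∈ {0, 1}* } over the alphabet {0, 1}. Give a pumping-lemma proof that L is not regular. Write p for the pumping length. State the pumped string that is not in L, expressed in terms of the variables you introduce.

Assume L is regular. Let p be the pumping length given by the pumping lemma.
Take w = 0^p 1^p 0^p 1^p = uu where u = 0^p1^p; then w ∈ L and |w| = 4p ≥ p.
By the pumping lemma, w = xyz with |xy| ≤ p and y is nonempty.
The first p characters of w are 0's, so xy (and hence y) consists only of 0's. Write y = 0^k, 1 ≤ k ≤ p.
Pump with i = 2: xy^2z = 0^{p+k} 1^p 0^p 1^p, of length 4p+k. Suppose this equals vv. The string starts with 0 and ends with 1, so v does too; thus the boundary between the two copies of v is a 1→0 transition. There is exactly one such transition, at position 2p+k, so |v| = 2p+k and |vv| = 4p+2k ≠ 4p+k since k ≥ 1. So xy^2z ∉ L.
Contradiction. Therefore L is not regular.

0^{p+k} 1^p 0^p 1^p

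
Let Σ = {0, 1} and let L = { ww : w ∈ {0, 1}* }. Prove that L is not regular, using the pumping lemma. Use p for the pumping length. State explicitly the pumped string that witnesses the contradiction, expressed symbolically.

Suppose for contradiction that L is regular, and let p be the pumping length.
Take w = 0^p 1^p 0^p 1^p = uu where u = 0^p1^p; then w ∈ L and |w| = 4p ≥ p.
Write w = xyz as guaranteed by the lemma, with |xy| ≤ p and y is nonempty.
The first p characters of w are 0's, so xy (and hence y) consists only of 0's. Write y = 0^k, 1 ≤ k ≤ p.
Pump with i = 2: xy^2z = 0^{p+k} 1^p 0^p 1^p, of length 4p+k. Suppose this equals vv. The string starts with 0 and ends with 1, so v does too; thus the boundary between the two copies of v is a 1→0 transition. There is exactly one such transition, at position 2p+k, so |v| = 2p+k and |vv| = 4p+2k ≠ 4p+k since k ≥ 1. So xy^2z ∉ L.
This contradicts the pumping lemma, so L is not regular.

0^{p+k} 1^p 0^p 1^p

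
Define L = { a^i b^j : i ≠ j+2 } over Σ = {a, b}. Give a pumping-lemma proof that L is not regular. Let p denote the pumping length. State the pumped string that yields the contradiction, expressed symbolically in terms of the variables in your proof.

Assume L is regular. Let p be the pumping length given by the pumping lemma.
Choose w = a^p b^{p+p!-2}. Since p ≠ (p+p!-2)+2 = p+p!, w ∈ L; and |w| ≥ p.
Write w = xyz as guaranteed by the lemma, with |xy| ≤ p and |y| > 0.
Because |xy| ≤ p and w begins with p copies of a, we have y = a^k with 1 ≤ k ≤ p.
Since 1 ≤ k ≤ p, k divides p!; set t = 1 + p!/k. Then xy^t z has p + (p!/k)·k = p + p! copies of a. Now the a-count is p+p! and (b-count)+2 = (p+p!-2)+2 = p+p!, so i ≠ j+2 fails. So xy^t z = a^{p+p!} b^{p+p!-2} ∉ L.
Contradiction. Therefore L is not regular.

a^{p+p!} b^{p+p!-2}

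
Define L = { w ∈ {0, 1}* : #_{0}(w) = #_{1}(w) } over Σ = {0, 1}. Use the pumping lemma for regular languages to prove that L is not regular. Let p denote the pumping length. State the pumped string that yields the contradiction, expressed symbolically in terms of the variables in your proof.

0^{p+k} 1^p

Suppose for contradiction that L is regular, and let p be the pumping length.
Choose w = 0^p 1^p ∈ L with |w| = 2p ≥ p.
By the pumping lemma, w = xyz with |xy| ≤ p and y is nonempty.
The first p characters of w are 0's, so xy (and hence y) consists only of 0's. Write y = 0^k, 1 ≤ k ≤ p.
Pump with i = 2: xy^2z = 0^{p+k} 1^p has p+k occurrences of 0 but only p of 1. Since k ≥ 1 the counts differ, so xy^2z ∉ L.
This contradicts the pumping lemma, so L is not regular.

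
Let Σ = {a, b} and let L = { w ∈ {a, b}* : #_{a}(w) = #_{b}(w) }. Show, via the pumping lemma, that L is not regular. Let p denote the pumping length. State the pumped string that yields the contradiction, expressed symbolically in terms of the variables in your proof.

Assume L is regular; let p be its pumping constant.
Choose w = a^p b^p ∈ L with |w| = 2p ≥ p.
Write w = xyz as guaranteed by the lemma, with |xy| ≤ p and |y| ≥ 1.
Because |xy| ≤ p and w begins with p copies of a, we have y = a^k with 1 ≤ k ≤ p.
Pump with i = 2: xy^2z = a^{p+k} b^p has p+k occurrences of a but only p of b. Since k ≥ 1 the counts differ, so xy^2z ∉ L.
This contradicts the pumping lemma, so L is not regular.

a^{p+k} b^p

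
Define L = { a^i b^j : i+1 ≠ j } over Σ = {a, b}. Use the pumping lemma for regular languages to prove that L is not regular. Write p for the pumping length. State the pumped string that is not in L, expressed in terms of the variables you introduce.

Assume L is regular. Let p be the pumping length given by the pumping lemma.
Choose w = a^p b^{p+p!+1}. Since p ≠ (p+p!+1)-1 = p+p!, w ∈ L; and |w| ≥ p.
Write w = xyz as guaranteed by the lemma, with |xy| ≤ p and |y| ≥ 1.
The first p characters of w are a's, so xy (and hence y) consists only of a's. Write y = a^k, 1 ≤ k ≤ p.
Since 1 ≤ k ≤ p, k divides p!; set t = 1 + p!/k. Then xy^t z has p + (p!/k)·k = p + p! copies of a. Now the a-count is p+p! and (b-count)-1 = (p+p!+1)-1 = p+p!, so i+1 ≠ j fails. So xy^t z = a^{p+p!} b^{p+p!+1} ∉ L.
This is a contradiction; hence L is not regular.

a^{p+p!} b^{p+p!+1}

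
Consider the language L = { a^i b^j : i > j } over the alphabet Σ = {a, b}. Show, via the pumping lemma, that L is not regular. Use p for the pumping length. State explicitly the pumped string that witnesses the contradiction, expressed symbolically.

Suppose for contradiction that L is regular, and let p be the pumping length.
Choose w = a^{p+1} b^p ∈ L, with |w| = 2p+1 ≥ p.
By the pumping lemma, w = xyz with |xy| ≤ p and |y| ≥ 1.
Because |xy| ≤ p and w begins with p copies of a, we have y = a^k with 1 ≤ k ≤ p.
Consider xy^0z = xz = a^{p+1-k} b^p. Since k ≥ 1, the a-count p+1-k is at most p, so i > j fails; thus xz ∉ L.
This contradicts the pumping lemma, so L is not regular.

a^{p+1-k} b^p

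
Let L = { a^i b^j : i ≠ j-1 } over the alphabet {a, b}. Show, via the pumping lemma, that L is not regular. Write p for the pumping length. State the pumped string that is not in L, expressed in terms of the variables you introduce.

Assume L is regular; let p be its pumping constant.
Choose w = a^p b^{p+p!+1}. Since p ≠ (p+p!+1)-1 = p+p!, w ∈ L; and |w| ≥ p.
Write w = xyz as guaranteed by the lemma, with |xy| ≤ p and y is nonempty.
Because |xy| ≤ p and w begins with p copies of a, we have y = a^k with 1 ≤ k ≤ p.
Since 1 ≤ k ≤ p, k divides p!; set t = 1 + p!/k. Then xy^t z has p + (p!/k)·k = p + p! copies of a. Now the a-count is p+p! and (b-count)-1 = (p+p!+1)-1 = p+p!, so i ≠ j-1 fails. So xy^t z = a^{p+p!} b^{p+p!+1} ∉ L.
This is a contradiction; hence L is not regular.

a^{p+p!} b^{p+p!+1}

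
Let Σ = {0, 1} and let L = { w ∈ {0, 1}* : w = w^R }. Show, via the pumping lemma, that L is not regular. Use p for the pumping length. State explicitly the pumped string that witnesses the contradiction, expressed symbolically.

0^{p+k} 1 0^p

Suppose for contradiction that L is regular, and let p be the pumping length.
Take w = 0^p 1 0^p, a palindrome of length 2p+1 ≥ p.
By the pumping lemma, w = xyz with |xy| ≤ p and y is nonempty.
Since the first p symbols of w are all 0's and |xy| ≤ p, y lies entirely in the leading 0-block: y = 0^k for some k with 1 ≤ k ≤ p.
Pump with i = 2: xy^2z = 0^{p+k} 1 0^p. Its reverse is 0^p 1 0^{p+k}, which differs from xy^2z since k ≥ 1. So xy^2z is not a palindrome and xy^2z ∉ L.
This contradicts the pumping lemma, so L is not regular.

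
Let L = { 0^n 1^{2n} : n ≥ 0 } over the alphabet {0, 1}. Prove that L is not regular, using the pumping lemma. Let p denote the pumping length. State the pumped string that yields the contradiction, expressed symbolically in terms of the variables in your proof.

0^{p+k} 1^{2p}

Suppose for contradiction that L is regular, and let p be the pumping length.
Take w = 0^p 1^{2p}. Then w ∈ L and |w| = 3p ≥ p.
By the pumping lemma, w = xyz with |xy| ≤ p and |y| ≥ 1.
Since the first p symbols of w are all 0's and |xy| ≤ p, y lies entirely in the leading 0-block: y = 0^k for some k with 1 ≤ k ≤ p.
Pump with i = 2: xy^2z = 0^{p+k} 1^{2p}. For this to lie in L we would need 2p = 2(p+k), which forces k = 0. But k ≥ 1, so xy^2z ∉ L.
Contradiction. Therefore L is not regular.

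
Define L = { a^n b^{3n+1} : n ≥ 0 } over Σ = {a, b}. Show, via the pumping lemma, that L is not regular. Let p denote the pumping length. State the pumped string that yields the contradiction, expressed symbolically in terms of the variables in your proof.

a^{p+k} b^{3p+1}

Suppose for contradiction that L is regular, and let p be the pumping length.
Let w = a^p b^{3p+1} ∈ L; note |w| = 4p+1 ≥ p.
By the pumping lemma, w = xyz with |xy| ≤ p and |y| > 0.
The first p characters of w are a's, so xy (and hence y) consists only of a's. Write y = a^k, 1 ≤ k ≤ p.
Pump with i = 2: xy^2z = a^{p+k} b^{3p+1}. For this to lie in L we would need 3p+1 = 3(p+k)+1, which forces k = 0. But k ≥ 1, so xy^2z ∉ L.
Contradiction. Therefore L is not regular.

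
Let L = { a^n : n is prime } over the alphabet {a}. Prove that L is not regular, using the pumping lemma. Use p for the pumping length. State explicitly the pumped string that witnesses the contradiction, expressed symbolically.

a^{q(1+k)}

Suppose for contradiction that L is regular, and let p be the pumping length.
Let q be a prime with q ≥ p+2 (infinitely many primes exist), and take w = a^q ∈ L with |w| = q ≥ p.
The pumping lemma gives a decomposition w = xyz where |xy| ≤ p and |y| > 0.
Then y = a^k for some k with 1 ≤ k ≤ p.
Since 1 ≤ k ≤ p, |xz| = q-k. Pump with i = q+1: |xy^{q+1}z| = (q-k)+(q+1)k = q+qk = q(1+k), which is composite (both factors ≥ 2). So xy^{q+1}z = a^{q(1+k)} ∉ L.
Contradiction. Therefore L is not regular.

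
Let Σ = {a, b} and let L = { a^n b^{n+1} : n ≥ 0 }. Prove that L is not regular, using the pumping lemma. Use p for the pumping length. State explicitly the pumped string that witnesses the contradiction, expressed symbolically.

Assume L is regular. Let p be the pumping length given by the pumping lemma.
Choose w = a^p b^{p+1}, which is in L with |w| = 2p+1 ≥ p.
The pumping lemma gives a decomposition w = xyz where |xy| ≤ p and y is nonempty.
Because |xy| ≤ p and w begins with p copies of a, we have y = a^k with 1 ≤ k ≤ p.
Pump with i = 2: xy^2z = a^{p+k} b^{p+1}. For this to lie in L we would need p+1 = (p+k)+1, which forces k = 0. But k ≥ 1, so xy^2z ∉ L.
This is a contradiction; hence L is not regular.

a^{p+k} b^{p+1}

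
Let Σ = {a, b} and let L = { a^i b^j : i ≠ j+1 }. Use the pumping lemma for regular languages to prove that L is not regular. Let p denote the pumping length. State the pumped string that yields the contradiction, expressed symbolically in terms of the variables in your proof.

a^{p+p!} b^{p+p!-1}

Toward a contradiction, assume L is regular with pumping length p.
Choose w = a^p b^{p+p!-1}. Since p ≠ (p+p!-1)+1 = p+p!, w ∈ L; and |w| ≥ p.
Write w = xyz as guaranteed by the lemma, with |xy| ≤ p and |y| ≥ 1.
Since the first p symbols of w are all a's and |xy| ≤ p, y lies entirely in the leading a-block: y = a^k for some k with 1 ≤ k ≤ p.
Since 1 ≤ k ≤ p, k divides p!; set t = 1 + p!/k. Then xy^t z has p + (p!/k)·k = p + p! copies of a. Now the a-count is p+p! and (b-count)+1 = (p+p!-1)+1 = p+p!, so i ≠ j+1 fails. So xy^t z = a^{p+p!} b^{p+p!-1} ∉ L.
This contradicts the pumping lemma, so L is not regular.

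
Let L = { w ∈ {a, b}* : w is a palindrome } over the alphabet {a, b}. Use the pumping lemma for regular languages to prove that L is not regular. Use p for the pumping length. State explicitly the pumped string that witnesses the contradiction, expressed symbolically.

Suppose for contradiction that L is regular, and let p be the pumping length.
Take w = a^p b a^p, a palindrome of length 2p+1 ≥ p.
Write w = xyz as guaranteed by the lemma, with |xy| ≤ p and |y| ≥ 1.
Since the first p symbols of w are all a's and |xy| ≤ p, y lies entirely in the leading a-block: y = a^k for some k with 1 ≤ k ≤ p.
Pump with i = 2: xy^2z = a^{p+k} b a^p. Its reverse is a^p b a^{p+k}, which differs from xy^2z since k ≥ 1. So xy^2z is not a palindrome and xy^2z ∉ L.
This is a contradiction; hence L is not regular.

a^{p+k} b a^p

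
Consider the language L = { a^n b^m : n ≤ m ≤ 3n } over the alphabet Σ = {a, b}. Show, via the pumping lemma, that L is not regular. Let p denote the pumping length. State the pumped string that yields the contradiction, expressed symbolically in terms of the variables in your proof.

Suppose for contradiction that L is regular, and let p be the pumping length.
Take w = a^p b^p ∈ L (since p ≤ p ≤ 3p), with |w| = 2p ≥ p.
The pumping lemma gives a decomposition w = xyz where |xy| ≤ p and y is nonempty.
The first p characters of w are a's, so xy (and hence y) consists only of a's. Write y = a^k, 1 ≤ k ≤ p.
Pump with i = 2: xy^2z = a^{p+k} b^p. Now n = p+k > p = m, so the condition n ≤ m fails. Thus xy^2z ∉ L.
This contradicts the pumping lemma, so L is not regular.

a^{p+k} b^p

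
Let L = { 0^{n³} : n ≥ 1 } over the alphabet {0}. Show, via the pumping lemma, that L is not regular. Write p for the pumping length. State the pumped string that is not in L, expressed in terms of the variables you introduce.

Toward a contradiction, assume L is regular with pumping length p.
Take w = 0^{p³} ∈ L with |w| = p³ ≥ p.
By the pumping lemma, w = xyz with |xy| ≤ p and y is nonempty.
Then y = 0^k for some k with 1 ≤ k ≤ p.
Pump with i = 2: xy^2z = 0^{p³+k}. Since 1 ≤ k ≤ p, p³ < p³+k ≤ p³+p < p³+3p²+3p+1 = (p+1)³, so p³+k is not a perfect cube. So xy^2z ∉ L.
Contradiction. Therefore L is not regular.

0^{p³+k}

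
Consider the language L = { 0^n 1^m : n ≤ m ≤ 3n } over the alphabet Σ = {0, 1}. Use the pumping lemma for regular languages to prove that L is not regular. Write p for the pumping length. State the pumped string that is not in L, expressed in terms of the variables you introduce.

0^{p+k} 1^p

Toward a contradiction, assume L is regular with pumping length p.
Take w = 0^p 1^p ∈ L (since p ≤ p ≤ 3p), with |w| = 2p ≥ p.
By the pumping lemma, w = xyz with |xy| ≤ p and |y| ≥ 1.
Because |xy| ≤ p and w begins with p copies of 0, we have y = 0^k with 1 ≤ k ≤ p.
Pump with i = 2: xy^2z = 0^{p+k} 1^p. Now n = p+k > p = m, so the condition n ≤ m fails. Thus xy^2z ∉ L.
Contradiction. Therefore L is not regular.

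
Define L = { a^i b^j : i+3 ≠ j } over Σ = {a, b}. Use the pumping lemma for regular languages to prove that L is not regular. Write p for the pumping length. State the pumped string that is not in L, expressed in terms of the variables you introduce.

a^{p+p!} b^{p+p!+3}

Assume L is regular. Let p be the pumping length given by the pumping lemma.
Choose w = a^p b^{p+p!+3}. Since p ≠ (p+p!+3)-3 = p+p!, w ∈ L; and |w| ≥ p.
The pumping lemma gives a decomposition w = xyz where |xy| ≤ p and |y| > 0.
The first p characters of w are a's, so xy (and hence y) consists only of a's. Write y = a^k, 1 ≤ k ≤ p.
Since 1 ≤ k ≤ p, k divides p!; set t = 1 + p!/k. Then xy^t z has p + (p!/k)·k = p + p! copies of a. Now the a-count is p+p! and (b-count)-3 = (p+p!+3)-3 = p+p!, so i+3 ≠ j fails. So xy^t z = a^{p+p!} b^{p+p!+3} ∉ L.
Contradiction. Therefore L is not regular.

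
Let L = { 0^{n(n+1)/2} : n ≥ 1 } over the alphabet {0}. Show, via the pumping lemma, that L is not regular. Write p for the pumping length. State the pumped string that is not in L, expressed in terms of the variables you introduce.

0^{p(p+1)/2+k}

Assume L is regular. Let p be the pumping length given by the pumping lemma.
Take w = 0^{p(p+1)/2} ∈ L with |w| = p(p+1)/2 ≥ p.
Write w = xyz as guaranteed by the lemma, with |xy| ≤ p and |y| ≥ 1.
Then y = 0^k for some k with 1 ≤ k ≤ p.
Pump with i = 2: xy^2z = 0^{p(p+1)/2+k}. Since 1 ≤ k ≤ p, p(p+1)/2 < p(p+1)/2+k ≤ p(p+1)/2+p < (p+1)(p+2)/2, so p(p+1)/2+k is strictly between consecutive triangular numbers. So xy^2z ∉ L.
This is a contradiction; hence L is not regular.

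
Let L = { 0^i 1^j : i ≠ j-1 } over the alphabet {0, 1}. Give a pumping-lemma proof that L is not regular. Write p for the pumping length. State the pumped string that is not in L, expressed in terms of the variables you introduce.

Suppose for contradiction that L is regular, and let p be the pumping length.
Choose w = 0^p 1^{p+p!+1}. Since p ≠ (p+p!+1)-1 = p+p!, w ∈ L; and |w| ≥ p.
Write w = xyz as guaranteed by the lemma, with |xy| ≤ p and |y| > 0.
Since the first p symbols of w are all 0's and |xy| ≤ p, y lies entirely in the leading 0-block: y = 0^k for some k with 1 ≤ k ≤ p.
Since 1 ≤ k ≤ p, k divides p!; set t = 1 + p!/k. Then xy^t z has p + (p!/k)·k = p + p! copies of 0. Now the 0-count is p+p! and (1-count)-1 = (p+p!+1)-1 = p+p!, so i ≠ j-1 fails. So xy^t z = 0^{p+p!} 1^{p+p!+1} ∉ L.
This contradicts the pumping lemma, so L is not regular.

0^{p+p!} 1^{p+p!+1}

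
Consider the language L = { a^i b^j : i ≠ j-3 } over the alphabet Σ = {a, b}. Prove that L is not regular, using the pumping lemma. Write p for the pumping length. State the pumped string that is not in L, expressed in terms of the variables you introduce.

a^{p+p!} b^{p+p!+3}

Suppose for contradiction that L is regular, and let p be the pumping length.
Choose w = a^p b^{p+p!+3}. Since p ≠ (p+p!+3)-3 = p+p!, w ∈ L; and |w| ≥ p.
By the pumping lemma, w = xyz with |xy| ≤ p and |y| > 0.
Because |xy| ≤ p and w begins with p copies of a, we have y = a^k with 1 ≤ k ≤ p.
Since 1 ≤ k ≤ p, k divides p!; set t = 1 + p!/k. Then xy^t z has p + (p!/k)·k = p + p! copies of a. Now the a-count is p+p! and (b-count)-3 = (p+p!+3)-3 = p+p!, so i ≠ j-3 fails. So xy^t z = a^{p+p!} b^{p+p!+3} ∉ L.
This is a contradiction; hence L is not regular.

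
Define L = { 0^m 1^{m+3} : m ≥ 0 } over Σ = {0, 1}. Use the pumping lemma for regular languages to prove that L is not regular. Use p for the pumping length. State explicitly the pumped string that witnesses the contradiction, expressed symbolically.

0^{p+k} 1^{p+3}

Toward a contradiction, assume L is regular with pumping length p.
Let w = 0^p 1^{p+3} ∈ L; note |w| = 2p+3 ≥ p.
Write w = xyz as guaranteed by the lemma, with |xy| ≤ p and |y| ≥ 1.
Since the first p symbols of w are all 0's and |xy| ≤ p, y lies entirely in the leading 0-block: y = 0^k for some k with 1 ≤ k ≤ p.
Pump with i = 2: xy^2z = 0^{p+k} 1^{p+3}. For this to lie in L we would need p+3 = (p+k)+3, which forces k = 0. But k ≥ 1, so xy^2z ∉ L.
Contradiction. Therefore L is not regular.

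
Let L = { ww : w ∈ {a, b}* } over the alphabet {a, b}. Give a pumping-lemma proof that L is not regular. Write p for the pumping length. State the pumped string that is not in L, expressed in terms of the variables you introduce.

a^{p+k} b^p a^p b^p

Toward a contradiction, assume L is regular with pumping length p.
Take w = a^p b^p a^p b^p = uu where u = a^pb^p; then w ∈ L and |w| = 4p ≥ p.
Write w = xyz as guaranteed by the lemma, with |xy| ≤ p and |y| > 0.
Since the first p symbols of w are all a's and |xy| ≤ p, y lies entirely in the leading a-block: y = a^k for some k with 1 ≤ k ≤ p.
Pump with i = 2: xy^2z = a^{p+k} b^p a^p b^p, of length 4p+k. Suppose this equals vv. The string starts with a and ends with b, so v does too; thus the boundary between the two copies of v is a b→a transition. There is exactly one such transition, at position 2p+k, so |v| = 2p+k and |vv| = 4p+2k ≠ 4p+k since k ≥ 1. So xy^2z ∉ L.
This contradicts the pumping lemma, so L is not regular.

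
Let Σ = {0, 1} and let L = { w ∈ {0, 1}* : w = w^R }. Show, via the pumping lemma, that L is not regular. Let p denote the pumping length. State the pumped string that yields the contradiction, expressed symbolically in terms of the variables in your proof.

0^{p+k} 1 0^p

Suppose for contradiction that L is regular, and let p be the pumping length.
Take w = 0^p 1 0^p, a palindrome of length 2p+1 ≥ p.
By the pumping lemma, w = xyz with |xy| ≤ p and |y| > 0.
Since the first p symbols of w are all 0's and |xy| ≤ p, y lies entirely in the leading 0-block: y = 0^k for some k with 1 ≤ k ≤ p.
Pump with i = 2: xy^2z = 0^{p+k} 1 0^p. Its reverse is 0^p 1 0^{p+k}, which differs from xy^2z since k ≥ 1. So xy^2z is not a palindrome and xy^2z ∉ L.
This is a contradiction; hence L is not regular.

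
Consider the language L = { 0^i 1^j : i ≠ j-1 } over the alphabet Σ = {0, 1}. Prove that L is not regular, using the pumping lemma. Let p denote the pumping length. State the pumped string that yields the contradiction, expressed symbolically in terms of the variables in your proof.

Toward a contradiction, assume L is regular with pumping length p.
Choose w = 0^p 1^{p+p!+1}. Since p ≠ (p+p!+1)-1 = p+p!, w ∈ L; and |w| ≥ p.
By the pumping lemma, w = xyz with |xy| ≤ p and |y| ≥ 1.
Since the first p symbols of w are all 0's and |xy| ≤ p, y lies entirely in the leading 0-block: y = 0^k for some k with 1 ≤ k ≤ p.
Since 1 ≤ k ≤ p, k divides p!; set t = 1 + p!/k. Then xy^t z has p + (p!/k)·k = p + p! copies of 0. Now the 0-count is p+p! and (1-count)-1 = (p+p!+1)-1 = p+p!, so i ≠ j-1 fails. So xy^t z = 0^{p+p!} 1^{p+p!+1} ∉ L.
This is a contradiction; hence L is not regular.

0^{p+p!} 1^{p+p!+1}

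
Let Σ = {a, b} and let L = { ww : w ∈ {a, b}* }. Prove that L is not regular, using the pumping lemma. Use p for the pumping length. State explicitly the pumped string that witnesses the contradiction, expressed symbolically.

Assume L is regular; let p be its pumping constant.
Take w = a^p b^p a^p b^p = uu where u = a^pb^p; then w ∈ L and |w| = 4p ≥ p.
By the pumping lemma, w = xyz with |xy| ≤ p and |y| > 0.
Because |xy| ≤ p and w begins with p copies of a, we have y = a^k with 1 ≤ k ≤ p.
Pump with i = 2: xy^2z = a^{p+k} b^p a^p b^p, of length 4p+k. Suppose this equals vv. The string starts with a and ends with b, so v does too; thus the boundary between the two copies of v is a b→a transition. There is exactly one such transition, at position 2p+k, so |v| = 2p+k and |vv| = 4p+2k ≠ 4p+k since k ≥ 1. So xy^2z ∉ L.
This is a contradiction; hence L is not regular.

a^{p+k} b^p a^p b^p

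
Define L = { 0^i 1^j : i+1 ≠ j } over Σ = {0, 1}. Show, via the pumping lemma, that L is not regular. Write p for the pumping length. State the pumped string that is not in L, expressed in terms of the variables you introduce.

Toward a contradiction, assume L is regular with pumping length p.
Choose w = 0^p 1^{p+p!+1}. Since p ≠ (p+p!+1)-1 = p+p!, w ∈ L; and |w| ≥ p.
Write w = xyz as guaranteed by the lemma, with |xy| ≤ p and y is nonempty.
Because |xy| ≤ p and w begins with p copies of 0, we have y = 0^k with 1 ≤ k ≤ p.
Since 1 ≤ k ≤ p, k divides p!; set t = 1 + p!/k. Then xy^t z has p + (p!/k)·k = p + p! copies of 0. Now the 0-count is p+p! and (1-count)-1 = (p+p!+1)-1 = p+p!, so i+1 ≠ j fails. So xy^t z = 0^{p+p!} 1^{p+p!+1} ∉ L.
This is a contradiction; hence L is not regular.

0^{p+p!} 1^{p+p!+1}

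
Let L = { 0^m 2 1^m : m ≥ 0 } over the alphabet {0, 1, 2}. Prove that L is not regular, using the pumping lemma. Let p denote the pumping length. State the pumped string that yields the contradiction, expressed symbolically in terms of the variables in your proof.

0^{p+k} 2 1^p

Suppose for contradiction that L is regular, and let p be the pumping length.
Take w = 0^p 2 1^p ∈ L with |w| = 2p+1 ≥ p.
The pumping lemma gives a decomposition w = xyz where |xy| ≤ p and |y| > 0.
Since the first p symbols of w are all 0's and |xy| ≤ p, y lies entirely in the leading 0-block: y = 0^k for some k with 1 ≤ k ≤ p.
Pump with i = 2: xy^2z = 0^{p+k} 2 1^p, which would require p+k = p. But k ≥ 1, so xy^2z ∉ L.
Contradiction. Therefore L is not regular.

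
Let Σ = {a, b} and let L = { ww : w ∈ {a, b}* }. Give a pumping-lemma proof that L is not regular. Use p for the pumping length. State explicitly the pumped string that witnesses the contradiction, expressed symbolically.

a^{p+k} b^p a^p b^p

Assume L is regular; let p be its pumping constant.
Take w = a^p b^p a^p b^p = uu where u = a^pb^p; then w ∈ L and |w| = 4p ≥ p.
The pumping lemma gives a decomposition w = xyz where |xy| ≤ p and |y| ≥ 1.
Because |xy| ≤ p and w begins with p copies of a, we have y = a^k with 1 ≤ k ≤ p.
Pump with i = 2: xy^2z = a^{p+k} b^p a^p b^p, of length 4p+k. Suppose this equals vv. The string starts with a and ends with b, so v does too; thus the boundary between the two copies of v is a b→a transition. There is exactly one such transition, at position 2p+k, so |v| = 2p+k and |vv| = 4p+2k ≠ 4p+k since k ≥ 1. So xy^2z ∉ L.
This contradicts the pumping lemma, so L is not regular.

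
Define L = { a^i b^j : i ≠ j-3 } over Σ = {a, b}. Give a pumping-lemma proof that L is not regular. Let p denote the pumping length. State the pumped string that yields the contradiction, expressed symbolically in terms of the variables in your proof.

a^{p+p!} b^{p+p!+3}

Toward a contradiction, assume L is regular with pumping length p.
Choose w = a^p b^{p+p!+3}. Since p ≠ (p+p!+3)-3 = p+p!, w ∈ L; and |w| ≥ p.
The pumping lemma gives a decomposition w = xyz where |xy| ≤ p and |y| ≥ 1.
The first p characters of w are a's, so xy (and hence y) consists only of a's. Write y = a^k, 1 ≤ k ≤ p.
Since 1 ≤ k ≤ p, k divides p!; set t = 1 + p!/k. Then xy^t z has p + (p!/k)·k = p + p! copies of a. Now the a-count is p+p! and (b-count)-3 = (p+p!+3)-3 = p+p!, so i ≠ j-3 fails. So xy^t z = a^{p+p!} b^{p+p!+3} ∉ L.
This contradicts the pumping lemma, so L is not regular.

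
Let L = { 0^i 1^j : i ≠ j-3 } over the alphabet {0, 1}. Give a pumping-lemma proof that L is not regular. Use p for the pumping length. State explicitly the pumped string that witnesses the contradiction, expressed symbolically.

0^{p+p!} 1^{p+p!+3}

Suppose for contradiction that L is regular, and let p be the pumping length.
Choose w = 0^p 1^{p+p!+3}. Since p ≠ (p+p!+3)-3 = p+p!, w ∈ L; and |w| ≥ p.
The pumping lemma gives a decomposition w = xyz where |xy| ≤ p and |y| ≥ 1.
Since the first p symbols of w are all 0's and |xy| ≤ p, y lies entirely in the leading 0-block: y = 0^k for some k with 1 ≤ k ≤ p.
Since 1 ≤ k ≤ p, k divides p!; set t = 1 + p!/k. Then xy^t z has p + (p!/k)·k = p + p! copies of 0. Now the 0-count is p+p! and (1-count)-3 = (p+p!+3)-3 = p+p!, so i ≠ j-3 fails. So xy^t z = 0^{p+p!} 1^{p+p!+3} ∉ L.
This is a contradiction; hence L is not regular.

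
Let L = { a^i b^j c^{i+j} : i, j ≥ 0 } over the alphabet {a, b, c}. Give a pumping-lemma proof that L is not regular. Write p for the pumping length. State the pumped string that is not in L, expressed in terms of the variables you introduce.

Suppose for contradiction that L is regular, and let p be the pumping length.
Take w = a^p b^p c^{2p} ∈ L (with i=j=p, i+j=2p), |w| = 4p ≥ p.
Write w = xyz as guaranteed by the lemma, with |xy| ≤ p and |y| ≥ 1.
Since the first p symbols of w are all a's and |xy| ≤ p, y lies entirely in the leading a-block: y = a^k for some k with 1 ≤ k ≤ p.
Consider xy^2z = a^{p+k} b^p c^{2p}. Now the a- and b-counts sum to 2p+k, but the c-count is 2p ≠ 2p+k. So xy^2z ∉ L.
Contradiction. Therefore L is not regular.

a^{p+k} b^p c^{2p}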